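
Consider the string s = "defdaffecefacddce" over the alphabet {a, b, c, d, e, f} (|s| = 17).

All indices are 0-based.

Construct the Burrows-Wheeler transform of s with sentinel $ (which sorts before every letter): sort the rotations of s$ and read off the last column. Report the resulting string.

rank  rotation            last
    0  $defdaffecefacddce  e
    1  acddce$defdaffecef  f
    2  affecefacddce$defd  d
    3  cddce$defdaffecefa  a
    4  ce$defdaffecefacdd  d
    5  cefacddce$defdaffe  e
    6  daffecefacddce$def  f
    7  dce$defdaffecefacd  d
    8  ddce$defdaffecefac  c
    9  defdaffecefacddce$  $
   10  e$defdaffecefacddc  c
   11  ecefacddce$defdaff  f
   12  efacddce$defdaffec  c
   13  efdaffecefacddce$d  d
   14  facddce$defdaffece  e
   15  fdaffecefacddce$de  e
   16  fecefacddce$defdaf  f
   17  ffecefacddce$defda  a

efdadefdc$cfcdeefa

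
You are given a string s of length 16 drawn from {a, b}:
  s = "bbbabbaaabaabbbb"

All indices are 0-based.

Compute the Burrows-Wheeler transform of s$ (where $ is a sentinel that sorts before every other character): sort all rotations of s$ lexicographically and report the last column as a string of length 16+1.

rank  rotation           last
    0  $bbbabbaaabaabbbb  b
    1  aaabaabbbb$bbbabb  b
    2  aabaabbbb$bbbabba  a
    3  aabbbb$bbbabbaaab  b
    4  abaabbbb$bbbabbaa  a
    5  abbaaabaabbbb$bbb  b
    6  abbbb$bbbabbaaaba  a
    7  b$bbbabbaaabaabbb  b
    8  baaabaabbbb$bbbab  b
    9  baabbbb$bbbabbaaa  a
   10  babbaaabaabbbb$bb  b
   11  bb$bbbabbaaabaabb  b
   12  bbaaabaabbbb$bbba  a
   13  bbabbaaabaabbbb$b  b
   14  bbb$bbbabbaaabaab  b
   15  bbbabbaaabaabbbb$  $
   16  bbbb$bbbabbaaabaa  a

bbabababbabbabb$a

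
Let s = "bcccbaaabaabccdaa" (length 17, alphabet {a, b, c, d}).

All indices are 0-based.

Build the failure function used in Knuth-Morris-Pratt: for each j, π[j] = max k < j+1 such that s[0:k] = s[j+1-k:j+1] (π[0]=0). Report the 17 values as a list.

[0, 0, 0, 0, 1, 0, 0, 0, 1, 0, 0, 1, 2, 3, 0, 0, 0]

π[0] = 0
j=1 s[j]='c': π[1]=0 (border '')
j=2 s[j]='c': π[2]=0 (border '')
j=3 s[j]='c': π[3]=0 (border '')
j=4 s[j]='b': π[4]=1 (border 'b')
j=5 s[j]='a': k: 1→0; π[5]=0 (border '')
j=6 s[j]='a': π[6]=0 (border '')
j=7 s[j]='a': π[7]=0 (border '')
j=8 s[j]='b': π[8]=1 (border 'b')
j=9 s[j]='a': k: 1→0; π[9]=0 (border '')
j=10 s[j]='a': π[10]=0 (border '')
j=11 s[j]='b': π[11]=1 (border 'b')
j=12 s[j]='c': π[12]=2 (border 'bc')
j=13 s[j]='c': π[13]=3 (border 'bcc')
j=14 s[j]='d': k: 3→0; π[14]=0 (border '')
j=15 s[j]='a': π[15]=0 (border '')
j=16 s[j]='a': π[16]=0 (border '')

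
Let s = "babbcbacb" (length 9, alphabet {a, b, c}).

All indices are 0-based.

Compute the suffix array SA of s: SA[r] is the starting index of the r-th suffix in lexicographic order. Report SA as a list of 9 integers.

[1, 6, 8, 0, 5, 2, 3, 7, 4]

rank→(start, suffix):
  0 → (1, 'abbcbacb')
  1 → (6, 'acb')
  2 → (8, 'b')
  3 → (0, 'babbcbacb')
  4 → (5, 'bacb')
  5 → (2, 'bbcbacb')
  6 → (3, 'bcbacb')
  7 → (7, 'cb')
  8 → (4, 'cbacb')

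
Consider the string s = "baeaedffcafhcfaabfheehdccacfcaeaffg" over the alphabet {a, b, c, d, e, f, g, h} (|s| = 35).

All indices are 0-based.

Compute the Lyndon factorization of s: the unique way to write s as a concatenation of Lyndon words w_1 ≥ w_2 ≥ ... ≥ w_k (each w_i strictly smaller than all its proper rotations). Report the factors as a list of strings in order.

["b", "aeaedffcafhcf", "aabfheehdccacfcaeaffg"]

emit factor 1: 'b' (i=0, period=1)
emit factor 2: 'aeaedffcafhcf' (i=1, period=13)
emit factor 3: 'aabfheehdccacfcaeaffg' (i=14, period=21)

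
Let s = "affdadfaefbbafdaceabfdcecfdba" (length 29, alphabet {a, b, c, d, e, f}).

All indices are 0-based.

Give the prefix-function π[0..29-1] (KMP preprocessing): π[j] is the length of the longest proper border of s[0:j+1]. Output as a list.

[0, 0, 0, 0, 1, 0, 0, 1, 0, 0, 0, 0, 1, 2, 0, 1, 0, 0, 1, 0, 0, 0, 0, 0, 0, 0, 0, 0, 1]

π[0] = 0
j=1 s[j]='f': π[1]=0 (border '')
j=2 s[j]='f': π[2]=0 (border '')
j=3 s[j]='d': π[3]=0 (border '')
j=4 s[j]='a': π[4]=1 (border 'a')
j=5 s[j]='d': k: 1→0; π[5]=0 (border '')
j=6 s[j]='f': π[6]=0 (border '')
j=7 s[j]='a': π[7]=1 (border 'a')
j=8 s[j]='e': k: 1→0; π[8]=0 (border '')
j=9 s[j]='f': π[9]=0 (border '')
j=10 s[j]='b': π[10]=0 (border '')
j=11 s[j]='b': π[11]=0 (border '')
j=12 s[j]='a': π[12]=1 (border 'a')
j=13 s[j]='f': π[13]=2 (border 'af')
j=14 s[j]='d': k: 2→0; π[14]=0 (border '')
j=15 s[j]='a': π[15]=1 (border 'a')
j=16 s[j]='c': k: 1→0; π[16]=0 (border '')
j=17 s[j]='e': π[17]=0 (border '')
j=18 s[j]='a': π[18]=1 (border 'a')
j=19 s[j]='b': k: 1→0; π[19]=0 (border '')
j=20 s[j]='f': π[20]=0 (border '')
j=21 s[j]='d': π[21]=0 (border '')
j=22 s[j]='c': π[22]=0 (border '')
j=23 s[j]='e': π[23]=0 (border '')
j=24 s[j]='c': π[24]=0 (border '')
j=25 s[j]='f': π[25]=0 (border '')
j=26 s[j]='d': π[26]=0 (border '')
j=27 s[j]='b': π[27]=0 (border '')
j=28 s[j]='a': π[28]=1 (border 'a')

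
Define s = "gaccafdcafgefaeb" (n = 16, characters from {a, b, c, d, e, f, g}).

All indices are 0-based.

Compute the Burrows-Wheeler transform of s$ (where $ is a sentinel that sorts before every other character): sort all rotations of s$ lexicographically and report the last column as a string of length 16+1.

rank  rotation           last
    0  $gaccafdcafgefaeb  b
    1  accafdcafgefaeb$g  g
    2  aeb$gaccafdcafgef  f
    3  afdcafgefaeb$gacc  c
    4  afgefaeb$gaccafdc  c
    5  b$gaccafdcafgefae  e
    6  cafdcafgefaeb$gac  c
    7  cafgefaeb$gaccafd  d
    8  ccafdcafgefaeb$ga  a
    9  dcafgefaeb$gaccaf  f
   10  eb$gaccafdcafgefa  a
   11  efaeb$gaccafdcafg  g
   12  faeb$gaccafdcafge  e
   13  fdcafgefaeb$gacca  a
   14  fgefaeb$gaccafdca  a
   15  gaccafdcafgefaeb$  $
   16  gefaeb$gaccafdcaf  f

bgfccecdafageaa$f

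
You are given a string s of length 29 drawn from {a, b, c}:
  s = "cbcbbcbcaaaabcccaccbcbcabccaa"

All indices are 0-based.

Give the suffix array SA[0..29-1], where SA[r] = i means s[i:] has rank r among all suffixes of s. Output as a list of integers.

[28, 27, 8, 9, 10, 23, 11, 16, 3, 6, 21, 1, 4, 19, 24, 12, 26, 7, 22, 15, 2, 5, 20, 0, 18, 25, 14, 17, 13]

sorted suffixes:
  #0 SA[0]=28  'a'
  #1 SA[1]=27  'aa'
  #2 SA[2]=8  'aaaabcccaccbcbcabccaa'
  #3 SA[3]=9  'aaabcccaccbcbcabccaa'
  #4 SA[4]=10  'aabcccaccbcbcabccaa'
  #5 SA[5]=23  'abccaa'
  #6 SA[6]=11  'abcccaccbcbcabccaa'
  #7 SA[7]=16  'accbcbcabccaa'
  #8 SA[8]=3  'bbcbcaaaabcccaccbcbcabccaa'
  #9 SA[9]=6  'bcaaaabcccaccbcbcabccaa'
  #10 SA[10]=21  'bcabccaa'
  #11 SA[11]=1  'bcbbcbcaaaabcccaccbcbcabccaa'
  #12 SA[12]=4  'bcbcaaaabcccaccbcbcabccaa'
  #13 SA[13]=19  'bcbcabccaa'
  #14 SA[14]=24  'bccaa'
  #15 SA[15]=12  'bcccaccbcbcabccaa'
  #16 SA[16]=26  'caa'
  #17 SA[17]=7  'caaaabcccaccbcbcabccaa'
  #18 SA[18]=22  'cabccaa'
  #19 SA[19]=15  'caccbcbcabccaa'
  #20 SA[20]=2  'cbbcbcaaaabcccaccbcbcabccaa'
  #21 SA[21]=5  'cbcaaaabcccaccbcbcabccaa'
  #22 SA[22]=20  'cbcabccaa'
  #23 SA[23]=0  'cbcbbcbcaaaabcccaccbcbcabccaa'
  #24 SA[24]=18  'cbcbcabccaa'
  #25 SA[25]=25  'ccaa'
  #26 SA[26]=14  'ccaccbcbcabccaa'
  #27 SA[27]=17  'ccbcbcabccaa'
  #28 SA[28]=13  'cccaccbcbcabccaa'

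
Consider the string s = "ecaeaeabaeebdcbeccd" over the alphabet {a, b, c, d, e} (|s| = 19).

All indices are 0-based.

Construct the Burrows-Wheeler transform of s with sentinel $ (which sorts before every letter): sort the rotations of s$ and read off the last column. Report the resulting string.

deecbaecedeccbaae$ba

rank  rotation              last
    0  $ecaeaeabaeebdcbeccd  d
    1  abaeebdcbeccd$ecaeae  e
    2  aeabaeebdcbeccd$ecae  e
    3  aeaeabaeebdcbeccd$ec  c
    4  aeebdcbeccd$ecaeaeab  b
    5  baeebdcbeccd$ecaeaea  a
    6  bdcbeccd$ecaeaeabaee  e
    7  beccd$ecaeaeabaeebdc  c
    8  caeaeabaeebdcbeccd$e  e
    9  cbeccd$ecaeaeabaeebd  d
   10  ccd$ecaeaeabaeebdcbe  e
   11  cd$ecaeaeabaeebdcbec  c
   12  d$ecaeaeabaeebdcbecc  c
   13  dcbeccd$ecaeaeabaeeb  b
   14  eabaeebdcbeccd$ecaea  a
   15  eaeabaeebdcbeccd$eca  a
   16  ebdcbeccd$ecaeaeabae  e
   17  ecaeaeabaeebdcbeccd$  $
   18  eccd$ecaeaeabaeebdcb  b
   19  eebdcbeccd$ecaeaeaba  a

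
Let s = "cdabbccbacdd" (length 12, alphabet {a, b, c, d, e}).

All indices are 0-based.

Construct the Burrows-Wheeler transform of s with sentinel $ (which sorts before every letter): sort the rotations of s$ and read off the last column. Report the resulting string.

ddbcabcb$adcc

rank  rotation       last
    0  $cdabbccbacdd  d
    1  abbccbacdd$cd  d
    2  acdd$cdabbccb  b
    3  bacdd$cdabbcc  c
    4  bbccbacdd$cda  a
    5  bccbacdd$cdab  b
    6  cbacdd$cdabbc  c
    7  ccbacdd$cdabb  b
    8  cdabbccbacdd$  $
    9  cdd$cdabbccba  a
   10  d$cdabbccbacd  d
   11  dabbccbacdd$c  c
   12  dd$cdabbccbac  c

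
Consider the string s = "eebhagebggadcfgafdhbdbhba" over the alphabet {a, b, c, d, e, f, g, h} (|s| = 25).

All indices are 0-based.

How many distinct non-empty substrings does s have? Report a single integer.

rank | idx | suffix
   0 |  24 | a
   1 |  10 | adcfgafdhbdbhba
   2 |  15 | afdhbdbhba
   3 |   4 | agebggadcfgafdhbdbhba
   4 |  23 | ba
   5 |  19 | bdbhba
   6 |   7 | bggadcfgafdhbdbhba
   7 |   2 | bhagebggadcfgafdhbdbhba
   8 |  21 | bhba
   9 |  12 | cfgafdhbdbhba
  10 |  20 | dbhba
  11 |  11 | dcfgafdhbdbhba
  12 |  17 | dhbdbhba
  13 |   6 | ebggadcfgafdhbdbhba
  14 |   1 | ebhagebggadcfgafdhbdbhba
  15 |   0 | eebhagebggadcfgafdhbdbhba
  16 |  16 | fdhbdbhba
  17 |  13 | fgafdhbdbhba
  18 |   9 | gadcfgafdhbdbhba
  19 |  14 | gafdhbdbhba
  20 |   5 | gebggadcfgafdhbdbhba
  21 |   8 | ggadcfgafdhbdbhba
  22 |   3 | hagebggadcfgafdhbdbhba
  23 |  22 | hba
  24 |  18 | hbdbhba

SA = [24, 10, 15, 4, 23, 19, 7, 2, 21, 12, 20, 11, 17, 6, 1, 0, 16, 13, 9, 14, 5, 8, 3, 22, 18]
rank  pair      lcp
   1  s[24:],s[10:]  1  'a'
   2  s[10:],s[15:]  1  'a'
   3  s[15:],s[4:]  1  'a'
   4  s[4:],s[23:]  0  ''
   5  s[23:],s[19:]  1  'b'
   6  s[19:],s[7:]  1  'b'
   7  s[7:],s[2:]  1  'b'
   8  s[2:],s[21:]  2  'bh'
   9  s[21:],s[12:]  0  ''
  10  s[12:],s[20:]  0  ''
  11  s[20:],s[11:]  1  'd'
  12  s[11:],s[17:]  1  'd'
  13  s[17:],s[6:]  0  ''
  14  s[6:],s[1:]  2  'eb'
  15  s[1:],s[0:]  1  'e'
  16  s[0:],s[16:]  0  ''
  17  s[16:],s[13:]  1  'f'
  18  s[13:],s[9:]  0  ''
  19  s[9:],s[14:]  2  'ga'
  20  s[14:],s[5:]  1  'g'
  21  s[5:],s[8:]  1  'g'
  22  s[8:],s[3:]  0  ''
  23  s[3:],s[22:]  1  'h'
  24  s[22:],s[18:]  2  'hb'

n(n+1)/2 = 25·26/2 = 325
Σ LCP = 0 + 1 + 1 + 1 + 0 + 1 + 1 + 1 + 2 + 0 + 0 + 1 + 1 + 0 + 2 + 1 + 0 + 1 + 0 + 2 + 1 + 1 + 0 + 1 + 2 = 21
distinct = 325 − 21 = 304

304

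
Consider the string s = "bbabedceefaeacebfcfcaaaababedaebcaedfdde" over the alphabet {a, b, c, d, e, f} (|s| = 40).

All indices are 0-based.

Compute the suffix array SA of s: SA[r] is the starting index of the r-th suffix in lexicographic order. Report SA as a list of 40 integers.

rank | idx | suffix
   0 |  20 | aaaababedaebcaedfdde
   1 |  21 | aaababedaebcaedfdde
   2 |  22 | aababedaebcaedfdde
   3 |  23 | ababedaebcaedfdde
   4 |  25 | abedaebcaedfdde
   5 |   2 | abedceefaeacebfcfcaaaababedaebcaedfdde
   6 |  12 | acebfcfcaaaababedaebcaedfdde
   7 |  10 | aeacebfcfcaaaababedaebcaedfdde
   8 |  29 | aebcaedfdde
   9 |  33 | aedfdde
  10 |  24 | babedaebcaedfdde
  11 |   1 | babedceefaeacebfcfcaaaababedaebcaedfdde
  12 |   0 | bbabedceefaeacebfcfcaaaababedaebcaedfdde
  13 |  31 | bcaedfdde
  14 |  26 | bedaebcaedfdde
  15 |   3 | bedceefaeacebfcfcaaaababedaebcaedfdde
  16 |  15 | bfcfcaaaababedaebcaedfdde
  17 |  19 | caaaababedaebcaedfdde
  18 |  32 | caedfdde
  19 |  13 | cebfcfcaaaababedaebcaedfdde
  20 |   6 | ceefaeacebfcfcaaaababedaebcaedfdde
  21 |  17 | cfcaaaababedaebcaedfdde
  22 |  28 | daebcaedfdde
  23 |   5 | dceefaeacebfcfcaaaababedaebcaedfdde
  24 |  37 | dde
  25 |  38 | de
  26 |  35 | dfdde
  27 |  39 | e
  28 |  11 | eacebfcfcaaaababedaebcaedfdde
  29 |  30 | ebcaedfdde
  30 |  14 | ebfcfcaaaababedaebcaedfdde
  31 |  27 | edaebcaedfdde
  32 |   4 | edceefaeacebfcfcaaaababedaebcaedfdde
  33 |  34 | edfdde
  34 |   7 | eefaeacebfcfcaaaababedaebcaedfdde
  35 |   8 | efaeacebfcfcaaaababedaebcaedfdde
  36 |   9 | faeacebfcfcaaaababedaebcaedfdde
  37 |  18 | fcaaaababedaebcaedfdde
  38 |  16 | fcfcaaaababedaebcaedfdde
  39 |  36 | fdde

[20, 21, 22, 23, 25, 2, 12, 10, 29, 33, 24, 1, 0, 31, 26, 3, 15, 19, 32, 13, 6, 17, 28, 5, 37, 38, 35, 39, 11, 30, 14, 27, 4, 34, 7, 8, 9, 18, 16, 36]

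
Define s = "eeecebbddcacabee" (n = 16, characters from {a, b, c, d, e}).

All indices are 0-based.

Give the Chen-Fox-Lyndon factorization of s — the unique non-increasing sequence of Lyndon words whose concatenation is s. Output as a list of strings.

emit factor 1: 'e' (i=0, period=1)
emit factor 2: 'e' (i=1, period=1)
emit factor 3: 'e' (i=2, period=1)
emit factor 4: 'ce' (i=3, period=2)
emit factor 5: 'bbddc' (i=5, period=5)
emit factor 6: 'ac' (i=10, period=2)
emit factor 7: 'abee' (i=12, period=4)

["e", "e", "e", "ce", "bbddc", "ac", "abee"]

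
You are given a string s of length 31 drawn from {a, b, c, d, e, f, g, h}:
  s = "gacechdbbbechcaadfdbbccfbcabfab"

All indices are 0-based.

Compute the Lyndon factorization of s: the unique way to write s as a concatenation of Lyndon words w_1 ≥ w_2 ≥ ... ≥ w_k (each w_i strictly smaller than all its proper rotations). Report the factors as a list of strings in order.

emit factor 1: 'g' (i=0, period=1)
emit factor 2: 'acechdbbbechc' (i=1, period=13)
emit factor 3: 'aadfdbbccfbcabfab' (i=14, period=17)

["g", "acechdbbbechc", "aadfdbbccfbcabfab"]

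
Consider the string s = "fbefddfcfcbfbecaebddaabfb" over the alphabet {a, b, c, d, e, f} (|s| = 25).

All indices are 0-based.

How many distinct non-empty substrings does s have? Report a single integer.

rank | idx | suffix
   0 |  20 | aabfb
   1 |  21 | abfb
   2 |  15 | aebddaabfb
   3 |  24 | b
   4 |  17 | bddaabfb
   5 |  12 | becaebddaabfb
   6 |   1 | befddfcfcbfbecaebddaabfb
   7 |  22 | bfb
   8 |  10 | bfbecaebddaabfb
   9 |  14 | caebddaabfb
  10 |   9 | cbfbecaebddaabfb
  11 |   7 | cfcbfbecaebddaabfb
  12 |  19 | daabfb
  13 |  18 | ddaabfb
  14 |   4 | ddfcfcbfbecaebddaabfb
  15 |   5 | dfcfcbfbecaebddaabfb
  16 |  16 | ebddaabfb
  17 |  13 | ecaebddaabfb
  18 |   2 | efddfcfcbfbecaebddaabfb
  19 |  23 | fb
  20 |  11 | fbecaebddaabfb
  21 |   0 | fbefddfcfcbfbecaebddaabfb
  22 |   8 | fcbfbecaebddaabfb
  23 |   6 | fcfcbfbecaebddaabfb
  24 |   3 | fddfcfcbfbecaebddaabfb

SA = [20, 21, 15, 24, 17, 12, 1, 22, 10, 14, 9, 7, 19, 18, 4, 5, 16, 13, 2, 23, 11, 0, 8, 6, 3]
rank  pair      lcp
   1  s[20:],s[21:]  1  'a'
   2  s[21:],s[15:]  1  'a'
   3  s[15:],s[24:]  0  ''
   4  s[24:],s[17:]  1  'b'
   5  s[17:],s[12:]  1  'b'
   6  s[12:],s[1:]  2  'be'
   7  s[1:],s[22:]  1  'b'
   8  s[22:],s[10:]  3  'bfb'
   9  s[10:],s[14:]  0  ''
  10  s[14:],s[9:]  1  'c'
  11  s[9:],s[7:]  1  'c'
  12  s[7:],s[19:]  0  ''
  13  s[19:],s[18:]  1  'd'
  14  s[18:],s[4:]  2  'dd'
  15  s[4:],s[5:]  1  'd'
  16  s[5:],s[16:]  0  ''
  17  s[16:],s[13:]  1  'e'
  18  s[13:],s[2:]  1  'e'
  19  s[2:],s[23:]  0  ''
  20  s[23:],s[11:]  2  'fb'
  21  s[11:],s[0:]  3  'fbe'
  22  s[0:],s[8:]  1  'f'
  23  s[8:],s[6:]  2  'fc'
  24  s[6:],s[3:]  1  'f'

n(n+1)/2 = 25·26/2 = 325
Σ LCP = 0 + 1 + 1 + 0 + 1 + 1 + 2 + 1 + 3 + 0 + 1 + 1 + 0 + 1 + 2 + 1 + 0 + 1 + 1 + 0 + 2 + 3 + 1 + 2 + 1 = 27
distinct = 325 − 27 = 298

298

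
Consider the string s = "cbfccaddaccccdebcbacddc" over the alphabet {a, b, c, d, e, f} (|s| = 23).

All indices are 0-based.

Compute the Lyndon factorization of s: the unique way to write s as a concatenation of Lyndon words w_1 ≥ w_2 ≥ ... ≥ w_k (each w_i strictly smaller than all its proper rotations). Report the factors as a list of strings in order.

["c", "bfcc", "add", "accccdebcbacddc"]

emit factor 1: 'c' (i=0, period=1)
emit factor 2: 'bfcc' (i=1, period=4)
emit factor 3: 'add' (i=5, period=3)
emit factor 4: 'accccdebcbacddc' (i=8, period=15)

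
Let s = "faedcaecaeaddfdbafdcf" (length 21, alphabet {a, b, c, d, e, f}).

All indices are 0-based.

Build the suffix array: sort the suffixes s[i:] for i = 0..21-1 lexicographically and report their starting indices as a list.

rank→(start, suffix):
  0 → (10, 'addfdbafdcf')
  1 → (8, 'aeaddfdbafdcf')
  2 → (5, 'aecaeaddfdbafdcf')
  3 → (1, 'aedcaecaeaddfdbafdcf')
  4 → (16, 'afdcf')
  5 → (15, 'bafdcf')
  6 → (7, 'caeaddfdbafdcf')
  7 → (4, 'caecaeaddfdbafdcf')
  8 → (19, 'cf')
  9 → (14, 'dbafdcf')
  10 → (3, 'dcaecaeaddfdbafdcf')
  11 → (18, 'dcf')
  12 → (11, 'ddfdbafdcf')
  13 → (12, 'dfdbafdcf')
  14 → (9, 'eaddfdbafdcf')
  15 → (6, 'ecaeaddfdbafdcf')
  16 → (2, 'edcaecaeaddfdbafdcf')
  17 → (20, 'f')
  18 → (0, 'faedcaecaeaddfdbafdcf')
  19 → (13, 'fdbafdcf')
  20 → (17, 'fdcf')

[10, 8, 5, 1, 16, 15, 7, 4, 19, 14, 3, 18, 11, 12, 9, 6, 2, 20, 0, 13, 17]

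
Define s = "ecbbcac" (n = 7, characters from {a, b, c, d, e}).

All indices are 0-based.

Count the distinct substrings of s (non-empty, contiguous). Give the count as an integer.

25

rank→(start, suffix):
  0 → (5, 'ac')
  1 → (2, 'bbcac')
  2 → (3, 'bcac')
  3 → (6, 'c')
  4 → (4, 'cac')
  5 → (1, 'cbbcac')
  6 → (0, 'ecbbcac')

SA = [5, 2, 3, 6, 4, 1, 0]
i: (SA[i-1],SA[i]) lcp shared
  1: (5,2) 0 ''
  2: (2,3) 1 'b'
  3: (3,6) 0 ''
  4: (6,4) 1 'c'
  5: (4,1) 1 'c'
  6: (1,0) 0 ''

n(n+1)/2 = 7·8/2 = 28
Σ LCP = 0 + 0 + 1 + 0 + 1 + 1 + 0 = 3
distinct = 28 − 3 = 25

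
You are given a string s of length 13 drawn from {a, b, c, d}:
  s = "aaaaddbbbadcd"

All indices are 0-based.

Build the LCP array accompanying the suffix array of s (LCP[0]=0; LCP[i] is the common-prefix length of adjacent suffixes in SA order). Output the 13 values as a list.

sorted suffixes:
  #0 SA[0]=0  'aaaaddbbbadcd'
  #1 SA[1]=1  'aaaddbbbadcd'
  #2 SA[2]=2  'aaddbbbadcd'
  #3 SA[3]=9  'adcd'
  #4 SA[4]=3  'addbbbadcd'
  #5 SA[5]=8  'badcd'
  #6 SA[6]=7  'bbadcd'
  #7 SA[7]=6  'bbbadcd'
  #8 SA[8]=11  'cd'
  #9 SA[9]=12  'd'
  #10 SA[10]=5  'dbbbadcd'
  #11 SA[11]=10  'dcd'
  #12 SA[12]=4  'ddbbbadcd'

SA = [0, 1, 2, 9, 3, 8, 7, 6, 11, 12, 5, 10, 4]
rank  pair      lcp
   1  s[0:],s[1:]  3  'aaa'
   2  s[1:],s[2:]  2  'aa'
   3  s[2:],s[9:]  1  'a'
   4  s[9:],s[3:]  2  'ad'
   5  s[3:],s[8:]  0  ''
   6  s[8:],s[7:]  1  'b'
   7  s[7:],s[6:]  2  'bb'
   8  s[6:],s[11:]  0  ''
   9  s[11:],s[12:]  0  ''
  10  s[12:],s[5:]  1  'd'
  11  s[5:],s[10:]  1  'd'
  12  s[10:],s[4:]  1  'd'

[0, 3, 2, 1, 2, 0, 1, 2, 0, 0, 1, 1, 1]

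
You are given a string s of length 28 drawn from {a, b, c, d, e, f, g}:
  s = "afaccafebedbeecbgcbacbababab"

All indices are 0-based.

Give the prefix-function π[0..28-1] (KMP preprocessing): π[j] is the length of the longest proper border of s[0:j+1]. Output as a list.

[0, 0, 1, 0, 0, 1, 2, 0, 0, 0, 0, 0, 0, 0, 0, 0, 0, 0, 0, 1, 0, 0, 1, 0, 1, 0, 1, 0]

π[0] = 0
j=1 s[j]='f': π[1]=0 (border '')
j=2 s[j]='a': π[2]=1 (border 'a')
j=3 s[j]='c': k: 1→0; π[3]=0 (border '')
j=4 s[j]='c': π[4]=0 (border '')
j=5 s[j]='a': π[5]=1 (border 'a')
j=6 s[j]='f': π[6]=2 (border 'af')
j=7 s[j]='e': k: 2→0; π[7]=0 (border '')
j=8 s[j]='b': π[8]=0 (border '')
j=9 s[j]='e': π[9]=0 (border '')
j=10 s[j]='d': π[10]=0 (border '')
j=11 s[j]='b': π[11]=0 (border '')
j=12 s[j]='e': π[12]=0 (border '')
j=13 s[j]='e': π[13]=0 (border '')
j=14 s[j]='c': π[14]=0 (border '')
j=15 s[j]='b': π[15]=0 (border '')
j=16 s[j]='g': π[16]=0 (border '')
j=17 s[j]='c': π[17]=0 (border '')
j=18 s[j]='b': π[18]=0 (border '')
j=19 s[j]='a': π[19]=1 (border 'a')
j=20 s[j]='c': k: 1→0; π[20]=0 (border '')
j=21 s[j]='b': π[21]=0 (border '')
j=22 s[j]='a': π[22]=1 (border 'a')
j=23 s[j]='b': k: 1→0; π[23]=0 (border '')
j=24 s[j]='a': π[24]=1 (border 'a')
j=25 s[j]='b': k: 1→0; π[25]=0 (border '')
j=26 s[j]='a': π[26]=1 (border 'a')
j=27 s[j]='b': k: 1→0; π[27]=0 (border '')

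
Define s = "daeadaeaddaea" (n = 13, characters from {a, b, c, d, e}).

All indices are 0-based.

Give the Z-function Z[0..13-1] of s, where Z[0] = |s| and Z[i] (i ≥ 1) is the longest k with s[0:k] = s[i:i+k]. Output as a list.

[13, 0, 0, 0, 5, 0, 0, 0, 1, 4, 0, 0, 0]

Z[0]=13
i=1: fresh scan; Z[1]=0
i=2: fresh scan; Z[2]=0
i=3: fresh scan; Z[3]=0
i=4: fresh scan; Z[4]=5 extend→box=[4,9)
i=5: min(r-i=4, Z[1]=0)=0; Z[5]=0
i=6: min(r-i=3, Z[2]=0)=0; Z[6]=0
i=7: min(r-i=2, Z[3]=0)=0; Z[7]=0
i=8: min(r-i=1, Z[4]=5)=1; Z[8]=1
i=9: fresh scan; Z[9]=4 extend→box=[9,13)
i=10: min(r-i=3, Z[1]=0)=0; Z[10]=0
i=11: min(r-i=2, Z[2]=0)=0; Z[11]=0
i=12: min(r-i=1, Z[3]=0)=0; Z[12]=0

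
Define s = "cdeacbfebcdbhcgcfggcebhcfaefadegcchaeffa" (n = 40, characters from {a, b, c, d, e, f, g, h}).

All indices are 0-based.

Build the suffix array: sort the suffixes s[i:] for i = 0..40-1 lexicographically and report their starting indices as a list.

[39, 3, 28, 25, 35, 8, 5, 21, 11, 4, 32, 9, 0, 19, 23, 15, 13, 33, 10, 1, 29, 2, 7, 20, 26, 36, 30, 38, 27, 24, 6, 37, 16, 31, 18, 14, 17, 34, 22, 12]

rank→(start, suffix):
  0 → (39, 'a')
  1 → (3, 'acbfebcdbhcgcfggcebhcfaefadegcchaeffa')
  2 → (28, 'adegcchaeffa')
  3 → (25, 'aefadegcchaeffa')
  4 → (35, 'aeffa')
  5 → (8, 'bcdbhcgcfggcebhcfaefadegcchaeffa')
  6 → (5, 'bfebcdbhcgcfggcebhcfaefadegcchaeffa')
  7 → (21, 'bhcfaefadegcchaeffa')
  8 → (11, 'bhcgcfggcebhcfaefadegcchaeffa')
  9 → (4, 'cbfebcdbhcgcfggcebhcfaefadegcchaeffa')
  10 → (32, 'cchaeffa')
  11 → (9, 'cdbhcgcfggcebhcfaefadegcchaeffa')
  12 → (0, 'cdeacbfebcdbhcgcfggcebhcfaefadegcchaeffa')
  13 → (19, 'cebhcfaefadegcchaeffa')
  14 → (23, 'cfaefadegcchaeffa')
  15 → (15, 'cfggcebhcfaefadegcchaeffa')
  16 → (13, 'cgcfggcebhcfaefadegcchaeffa')
  17 → (33, 'chaeffa')
  18 → (10, 'dbhcgcfggcebhcfaefadegcchaeffa')
  19 → (1, 'deacbfebcdbhcgcfggcebhcfaefadegcchaeffa')
  20 → (29, 'degcchaeffa')
  21 → (2, 'eacbfebcdbhcgcfggcebhcfaefadegcchaeffa')
  22 → (7, 'ebcdbhcgcfggcebhcfaefadegcchaeffa')
  23 → (20, 'ebhcfaefadegcchaeffa')
  24 → (26, 'efadegcchaeffa')
  25 → (36, 'effa')
  26 → (30, 'egcchaeffa')
  27 → (38, 'fa')
  28 → (27, 'fadegcchaeffa')
  29 → (24, 'faefadegcchaeffa')
  30 → (6, 'febcdbhcgcfggcebhcfaefadegcchaeffa')
  31 → (37, 'ffa')
  32 → (16, 'fggcebhcfaefadegcchaeffa')
  33 → (31, 'gcchaeffa')
  34 → (18, 'gcebhcfaefadegcchaeffa')
  35 → (14, 'gcfggcebhcfaefadegcchaeffa')
  36 → (17, 'ggcebhcfaefadegcchaeffa')
  37 → (34, 'haeffa')
  38 → (22, 'hcfaefadegcchaeffa')
  39 → (12, 'hcgcfggcebhcfaefadegcchaeffa')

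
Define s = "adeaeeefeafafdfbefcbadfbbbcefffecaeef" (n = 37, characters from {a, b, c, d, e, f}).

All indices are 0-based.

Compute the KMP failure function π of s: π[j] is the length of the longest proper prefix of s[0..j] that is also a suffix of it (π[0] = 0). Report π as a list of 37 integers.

π[0] = 0
j=1 s[j]='d': π[1]=0 (border '')
j=2 s[j]='e': π[2]=0 (border '')
j=3 s[j]='a': π[3]=1 (border 'a')
j=4 s[j]='e': k: 1→0; π[4]=0 (border '')
j=5 s[j]='e': π[5]=0 (border '')
j=6 s[j]='e': π[6]=0 (border '')
j=7 s[j]='f': π[7]=0 (border '')
j=8 s[j]='e': π[8]=0 (border '')
j=9 s[j]='a': π[9]=1 (border 'a')
j=10 s[j]='f': k: 1→0; π[10]=0 (border '')
j=11 s[j]='a': π[11]=1 (border 'a')
j=12 s[j]='f': k: 1→0; π[12]=0 (border '')
j=13 s[j]='d': π[13]=0 (border '')
j=14 s[j]='f': π[14]=0 (border '')
j=15 s[j]='b': π[15]=0 (border '')
j=16 s[j]='e': π[16]=0 (border '')
j=17 s[j]='f': π[17]=0 (border '')
j=18 s[j]='c': π[18]=0 (border '')
j=19 s[j]='b': π[19]=0 (border '')
j=20 s[j]='a': π[20]=1 (border 'a')
j=21 s[j]='d': π[21]=2 (border 'ad')
j=22 s[j]='f': k: 2→0; π[22]=0 (border '')
j=23 s[j]='b': π[23]=0 (border '')
j=24 s[j]='b': π[24]=0 (border '')
j=25 s[j]='b': π[25]=0 (border '')
j=26 s[j]='c': π[26]=0 (border '')
j=27 s[j]='e': π[27]=0 (border '')
j=28 s[j]='f': π[28]=0 (border '')
j=29 s[j]='f': π[29]=0 (border '')
j=30 s[j]='f': π[30]=0 (border '')
j=31 s[j]='e': π[31]=0 (border '')
j=32 s[j]='c': π[32]=0 (border '')
j=33 s[j]='a': π[33]=1 (border 'a')
j=34 s[j]='e': k: 1→0; π[34]=0 (border '')
j=35 s[j]='e': π[35]=0 (border '')
j=36 s[j]='f': π[36]=0 (border '')

[0, 0, 0, 1, 0, 0, 0, 0, 0, 1, 0, 1, 0, 0, 0, 0, 0, 0, 0, 0, 1, 2, 0, 0, 0, 0, 0, 0, 0, 0, 0, 0, 0, 1, 0, 0, 0]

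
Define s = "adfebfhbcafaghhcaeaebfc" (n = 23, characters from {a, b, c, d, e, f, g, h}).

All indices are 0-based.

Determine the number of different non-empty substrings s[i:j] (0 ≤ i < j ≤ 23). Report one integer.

256

rank→(start, suffix):
  0 → (0, 'adfebfhbcafaghhcaeaebfc')
  1 → (16, 'aeaebfc')
  2 → (18, 'aebfc')
  3 → (9, 'afaghhcaeaebfc')
  4 → (11, 'aghhcaeaebfc')
  5 → (7, 'bcafaghhcaeaebfc')
  6 → (20, 'bfc')
  7 → (4, 'bfhbcafaghhcaeaebfc')
  8 → (22, 'c')
  9 → (15, 'caeaebfc')
  10 → (8, 'cafaghhcaeaebfc')
  11 → (1, 'dfebfhbcafaghhcaeaebfc')
  12 → (17, 'eaebfc')
  13 → (19, 'ebfc')
  14 → (3, 'ebfhbcafaghhcaeaebfc')
  15 → (10, 'faghhcaeaebfc')
  16 → (21, 'fc')
  17 → (2, 'febfhbcafaghhcaeaebfc')
  18 → (5, 'fhbcafaghhcaeaebfc')
  19 → (12, 'ghhcaeaebfc')
  20 → (6, 'hbcafaghhcaeaebfc')
  21 → (14, 'hcaeaebfc')
  22 → (13, 'hhcaeaebfc')

SA = [0, 16, 18, 9, 11, 7, 20, 4, 22, 15, 8, 1, 17, 19, 3, 10, 21, 2, 5, 12, 6, 14, 13]
rank  pair      lcp
   1  s[0:],s[16:]  1  'a'
   2  s[16:],s[18:]  2  'ae'
   3  s[18:],s[9:]  1  'a'
   4  s[9:],s[11:]  1  'a'
   5  s[11:],s[7:]  0  ''
   6  s[7:],s[20:]  1  'b'
   7  s[20:],s[4:]  2  'bf'
   8  s[4:],s[22:]  0  ''
   9  s[22:],s[15:]  1  'c'
  10  s[15:],s[8:]  2  'ca'
  11  s[8:],s[1:]  0  ''
  12  s[1:],s[17:]  0  ''
  13  s[17:],s[19:]  1  'e'
  14  s[19:],s[3:]  3  'ebf'
  15  s[3:],s[10:]  0  ''
  16  s[10:],s[21:]  1  'f'
  17  s[21:],s[2:]  1  'f'
  18  s[2:],s[5:]  1  'f'
  19  s[5:],s[12:]  0  ''
  20  s[12:],s[6:]  0  ''
  21  s[6:],s[14:]  1  'h'
  22  s[14:],s[13:]  1  'h'

n(n+1)/2 = 23·24/2 = 276
Σ LCP = 0 + 1 + 2 + 1 + 1 + 0 + 1 + 2 + 0 + 1 + 2 + 0 + 0 + 1 + 3 + 0 + 1 + 1 + 1 + 0 + 0 + 1 + 1 = 20
distinct = 276 − 20 = 256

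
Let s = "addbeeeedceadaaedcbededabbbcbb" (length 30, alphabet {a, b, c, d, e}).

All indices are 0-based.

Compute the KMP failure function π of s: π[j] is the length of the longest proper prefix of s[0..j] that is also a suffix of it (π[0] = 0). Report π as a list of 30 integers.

[0, 0, 0, 0, 0, 0, 0, 0, 0, 0, 0, 1, 2, 1, 1, 0, 0, 0, 0, 0, 0, 0, 0, 1, 0, 0, 0, 0, 0, 0]

π[0] = 0
j=1 s[j]='d': π[1]=0 (border '')
j=2 s[j]='d': π[2]=0 (border '')
j=3 s[j]='b': π[3]=0 (border '')
j=4 s[j]='e': π[4]=0 (border '')
j=5 s[j]='e': π[5]=0 (border '')
j=6 s[j]='e': π[6]=0 (border '')
j=7 s[j]='e': π[7]=0 (border '')
j=8 s[j]='d': π[8]=0 (border '')
j=9 s[j]='c': π[9]=0 (border '')
j=10 s[j]='e': π[10]=0 (border '')
j=11 s[j]='a': π[11]=1 (border 'a')
j=12 s[j]='d': π[12]=2 (border 'ad')
j=13 s[j]='a': k: 2→0; π[13]=1 (border 'a')
j=14 s[j]='a': k: 1→0; π[14]=1 (border 'a')
j=15 s[j]='e': k: 1→0; π[15]=0 (border '')
j=16 s[j]='d': π[16]=0 (border '')
j=17 s[j]='c': π[17]=0 (border '')
j=18 s[j]='b': π[18]=0 (border '')
j=19 s[j]='e': π[19]=0 (border '')
j=20 s[j]='d': π[20]=0 (border '')
j=21 s[j]='e': π[21]=0 (border '')
j=22 s[j]='d': π[22]=0 (border '')
j=23 s[j]='a': π[23]=1 (border 'a')
j=24 s[j]='b': k: 1→0; π[24]=0 (border '')
j=25 s[j]='b': π[25]=0 (border '')
j=26 s[j]='b': π[26]=0 (border '')
j=27 s[j]='c': π[27]=0 (border '')
j=28 s[j]='b': π[28]=0 (border '')
j=29 s[j]='b': π[29]=0 (border '')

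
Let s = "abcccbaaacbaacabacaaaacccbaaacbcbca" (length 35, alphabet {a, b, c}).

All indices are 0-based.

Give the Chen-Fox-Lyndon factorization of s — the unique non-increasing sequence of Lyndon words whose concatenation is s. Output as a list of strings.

["abcccb", "aaacbaacabac", "aaaacccbaaacbcbc", "a"]

emit factor 1: 'abcccb' (i=0, period=6)
emit factor 2: 'aaacbaacabac' (i=6, period=12)
emit factor 3: 'aaaacccbaaacbcbc' (i=18, period=16)
emit factor 4: 'a' (i=34, period=1)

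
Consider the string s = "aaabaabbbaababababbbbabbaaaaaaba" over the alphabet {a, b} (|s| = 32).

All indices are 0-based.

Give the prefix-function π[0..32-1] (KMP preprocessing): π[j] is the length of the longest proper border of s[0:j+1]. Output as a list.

π[0] = 0
j=1 s[j]='a': π[1]=1 (border 'a')
j=2 s[j]='a': π[2]=2 (border 'aa')
j=3 s[j]='b': k: 2→1→0; π[3]=0 (border '')
j=4 s[j]='a': π[4]=1 (border 'a')
j=5 s[j]='a': π[5]=2 (border 'aa')
j=6 s[j]='b': k: 2→1→0; π[6]=0 (border '')
j=7 s[j]='b': π[7]=0 (border '')
j=8 s[j]='b': π[8]=0 (border '')
j=9 s[j]='a': π[9]=1 (border 'a')
j=10 s[j]='a': π[10]=2 (border 'aa')
j=11 s[j]='b': k: 2→1→0; π[11]=0 (border '')
j=12 s[j]='a': π[12]=1 (border 'a')
j=13 s[j]='b': k: 1→0; π[13]=0 (border '')
j=14 s[j]='a': π[14]=1 (border 'a')
j=15 s[j]='b': k: 1→0; π[15]=0 (border '')
j=16 s[j]='a': π[16]=1 (border 'a')
j=17 s[j]='b': k: 1→0; π[17]=0 (border '')
j=18 s[j]='b': π[18]=0 (border '')
j=19 s[j]='b': π[19]=0 (border '')
j=20 s[j]='b': π[20]=0 (border '')
j=21 s[j]='a': π[21]=1 (border 'a')
j=22 s[j]='b': k: 1→0; π[22]=0 (border '')
j=23 s[j]='b': π[23]=0 (border '')
j=24 s[j]='a': π[24]=1 (border 'a')
j=25 s[j]='a': π[25]=2 (border 'aa')
j=26 s[j]='a': π[26]=3 (border 'aaa')
j=27 s[j]='a': k: 3→2; π[27]=3 (border 'aaa')
j=28 s[j]='a': k: 3→2; π[28]=3 (border 'aaa')
j=29 s[j]='a': k: 3→2; π[29]=3 (border 'aaa')
j=30 s[j]='b': π[30]=4 (border 'aaab')
j=31 s[j]='a': π[31]=5 (border 'aaaba')

[0, 1, 2, 0, 1, 2, 0, 0, 0, 1, 2, 0, 1, 0, 1, 0, 1, 0, 0, 0, 0, 1, 0, 0, 1, 2, 3, 3, 3, 3, 4, 5]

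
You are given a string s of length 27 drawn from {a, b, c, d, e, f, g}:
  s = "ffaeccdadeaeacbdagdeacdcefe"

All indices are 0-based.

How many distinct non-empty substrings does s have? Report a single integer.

rank | idx | suffix
   0 |  12 | acbdagdeacdcefe
   1 |  20 | acdcefe
   2 |   7 | adeaeacbdagdeacdcefe
   3 |  10 | aeacbdagdeacdcefe
   4 |   2 | aeccdadeaeacbdagdeacdcefe
   5 |  16 | agdeacdcefe
   6 |  14 | bdagdeacdcefe
   7 |  13 | cbdagdeacdcefe
   8 |   4 | ccdadeaeacbdagdeacdcefe
   9 |   5 | cdadeaeacbdagdeacdcefe
  10 |  21 | cdcefe
  11 |  23 | cefe
  12 |   6 | dadeaeacbdagdeacdcefe
  13 |  15 | dagdeacdcefe
  14 |  22 | dcefe
  15 |  18 | deacdcefe
  16 |   8 | deaeacbdagdeacdcefe
  17 |  26 | e
  18 |  11 | eacbdagdeacdcefe
  19 |  19 | eacdcefe
  20 |   9 | eaeacbdagdeacdcefe
  21 |   3 | eccdadeaeacbdagdeacdcefe
  22 |  24 | efe
  23 |   1 | faeccdadeaeacbdagdeacdcefe
  24 |  25 | fe
  25 |   0 | ffaeccdadeaeacbdagdeacdcefe
  26 |  17 | gdeacdcefe

SA = [12, 20, 7, 10, 2, 16, 14, 13, 4, 5, 21, 23, 6, 15, 22, 18, 8, 26, 11, 19, 9, 3, 24, 1, 25, 0, 17]
rank  pair      lcp
   1  s[12:],s[20:]  2  'ac'
   2  s[20:],s[7:]  1  'a'
   3  s[7:],s[10:]  1  'a'
   4  s[10:],s[2:]  2  'ae'
   5  s[2:],s[16:]  1  'a'
   6  s[16:],s[14:]  0  ''
   7  s[14:],s[13:]  0  ''
   8  s[13:],s[4:]  1  'c'
   9  s[4:],s[5:]  1  'c'
  10  s[5:],s[21:]  2  'cd'
  11  s[21:],s[23:]  1  'c'
  12  s[23:],s[6:]  0  ''
  13  s[6:],s[15:]  2  'da'
  14  s[15:],s[22:]  1  'd'
  15  s[22:],s[18:]  1  'd'
  16  s[18:],s[8:]  3  'dea'
  17  s[8:],s[26:]  0  ''
  18  s[26:],s[11:]  1  'e'
  19  s[11:],s[19:]  3  'eac'
  20  s[19:],s[9:]  2  'ea'
  21  s[9:],s[3:]  1  'e'
  22  s[3:],s[24:]  1  'e'
  23  s[24:],s[1:]  0  ''
  24  s[1:],s[25:]  1  'f'
  25  s[25:],s[0:]  1  'f'
  26  s[0:],s[17:]  0  ''

n(n+1)/2 = 27·28/2 = 378
Σ LCP = 0 + 2 + 1 + 1 + 2 + 1 + 0 + 0 + 1 + 1 + 2 + 1 + 0 + 2 + 1 + 1 + 3 + 0 + 1 + 3 + 2 + 1 + 1 + 0 + 1 + 1 + 0 = 29
distinct = 378 − 29 = 349

349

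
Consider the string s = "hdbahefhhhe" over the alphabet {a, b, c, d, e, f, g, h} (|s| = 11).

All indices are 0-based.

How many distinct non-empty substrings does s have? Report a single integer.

59

sorted suffixes:
  #0 SA[0]=3  'ahefhhhe'
  #1 SA[1]=2  'bahefhhhe'
  #2 SA[2]=1  'dbahefhhhe'
  #3 SA[3]=10  'e'
  #4 SA[4]=5  'efhhhe'
  #5 SA[5]=6  'fhhhe'
  #6 SA[6]=0  'hdbahefhhhe'
  #7 SA[7]=9  'he'
  #8 SA[8]=4  'hefhhhe'
  #9 SA[9]=8  'hhe'
  #10 SA[10]=7  'hhhe'

SA = [3, 2, 1, 10, 5, 6, 0, 9, 4, 8, 7]
[i] adj suffixes → lcp
  [1] 3/2 → 0 ('')
  [2] 2/1 → 0 ('')
  [3] 1/10 → 0 ('')
  [4] 10/5 → 1 ('e')
  [5] 5/6 → 0 ('')
  [6] 6/0 → 0 ('')
  [7] 0/9 → 1 ('h')
  [8] 9/4 → 2 ('he')
  [9] 4/8 → 1 ('h')
  [10] 8/7 → 2 ('hh')

n(n+1)/2 = 11·12/2 = 66
Σ LCP = 0 + 0 + 0 + 0 + 1 + 0 + 0 + 1 + 2 + 1 + 2 = 7
distinct = 66 − 7 = 59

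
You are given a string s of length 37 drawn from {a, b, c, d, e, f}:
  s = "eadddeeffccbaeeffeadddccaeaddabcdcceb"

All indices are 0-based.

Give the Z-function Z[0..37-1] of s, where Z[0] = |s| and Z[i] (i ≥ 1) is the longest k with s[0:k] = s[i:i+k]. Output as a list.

Z[0]=37
i=1: i≥r, start 0; Z[1]=0
i=2: i≥r, start 0; Z[2]=0
i=3: i≥r, start 0; Z[3]=0
i=4: i≥r, start 0; Z[4]=0
i=5: i≥r, start 0; Z[5]=1 grow→box=[5,6)
i=6: i≥r, start 0; Z[6]=1 grow→box=[6,7)
i=7: i≥r, start 0; Z[7]=0
i=8: i≥r, start 0; Z[8]=0
i=9: i≥r, start 0; Z[9]=0
i=10: i≥r, start 0; Z[10]=0
i=11: i≥r, start 0; Z[11]=0
i=12: i≥r, start 0; Z[12]=0
i=13: i≥r, start 0; Z[13]=1 grow→box=[13,14)
i=14: i≥r, start 0; Z[14]=1 grow→box=[14,15)
i=15: i≥r, start 0; Z[15]=0
i=16: i≥r, start 0; Z[16]=0
i=17: i≥r, start 0; Z[17]=5 grow→box=[17,22)
i=18: min(r-i=4, Z[1]=0)=0; Z[18]=0
i=19: min(r-i=3, Z[2]=0)=0; Z[19]=0
i=20: min(r-i=2, Z[3]=0)=0; Z[20]=0
i=21: min(r-i=1, Z[4]=0)=0; Z[21]=0
i=22: i≥r, start 0; Z[22]=0
i=23: i≥r, start 0; Z[23]=0
i=24: i≥r, start 0; Z[24]=0
i=25: i≥r, start 0; Z[25]=4 grow→box=[25,29)
i=26: min(r-i=3, Z[1]=0)=0; Z[26]=0
i=27: min(r-i=2, Z[2]=0)=0; Z[27]=0
i=28: min(r-i=1, Z[3]=0)=0; Z[28]=0
i=29: i≥r, start 0; Z[29]=0
i=30: i≥r, start 0; Z[30]=0
i=31: i≥r, start 0; Z[31]=0
i=32: i≥r, start 0; Z[32]=0
i=33: i≥r, start 0; Z[33]=0
i=34: i≥r, start 0; Z[34]=0
i=35: i≥r, start 0; Z[35]=1 grow→box=[35,36)
i=36: i≥r, start 0; Z[36]=0

[37, 0, 0, 0, 0, 1, 1, 0, 0, 0, 0, 0, 0, 1, 1, 0, 0, 5, 0, 0, 0, 0, 0, 0, 0, 4, 0, 0, 0, 0, 0, 0, 0, 0, 0, 1, 0]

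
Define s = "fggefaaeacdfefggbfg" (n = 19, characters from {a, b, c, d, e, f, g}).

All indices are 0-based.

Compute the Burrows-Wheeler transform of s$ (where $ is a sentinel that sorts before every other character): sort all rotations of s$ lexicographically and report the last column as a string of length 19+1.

gfeagacagfedbe$fggff

rank  rotation              last
    0  $fggefaaeacdfefggbfg  g
    1  aaeacdfefggbfg$fggef  f
    2  acdfefggbfg$fggefaae  e
    3  aeacdfefggbfg$fggefa  a
    4  bfg$fggefaaeacdfefgg  g
    5  cdfefggbfg$fggefaaea  a
    6  dfefggbfg$fggefaaeac  c
    7  eacdfefggbfg$fggefaa  a
    8  efaaeacdfefggbfg$fgg  g
    9  efggbfg$fggefaaeacdf  f
   10  faaeacdfefggbfg$fgge  e
   11  fefggbfg$fggefaaeacd  d
   12  fg$fggefaaeacdfefggb  b
   13  fggbfg$fggefaaeacdfe  e
   14  fggefaaeacdfefggbfg$  $
   15  g$fggefaaeacdfefggbf  f
   16  gbfg$fggefaaeacdfefg  g
   17  gefaaeacdfefggbfg$fg  g
   18  ggbfg$fggefaaeacdfef  f
   19  ggefaaeacdfefggbfg$f  f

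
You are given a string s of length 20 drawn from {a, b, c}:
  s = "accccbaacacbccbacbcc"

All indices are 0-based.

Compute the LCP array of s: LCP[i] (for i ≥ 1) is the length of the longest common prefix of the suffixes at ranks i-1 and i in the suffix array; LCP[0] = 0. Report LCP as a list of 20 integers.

rank→(start, suffix):
  0 → (6, 'aacacbccbacbcc')
  1 → (7, 'acacbccbacbcc')
  2 → (15, 'acbcc')
  3 → (9, 'acbccbacbcc')
  4 → (0, 'accccbaacacbccbacbcc')
  5 → (5, 'baacacbccbacbcc')
  6 → (14, 'bacbcc')
  7 → (17, 'bcc')
  8 → (11, 'bccbacbcc')
  9 → (19, 'c')
  10 → (8, 'cacbccbacbcc')
  11 → (4, 'cbaacacbccbacbcc')
  12 → (13, 'cbacbcc')
  13 → (16, 'cbcc')
  14 → (10, 'cbccbacbcc')
  15 → (18, 'cc')
  16 → (3, 'ccbaacacbccbacbcc')
  17 → (12, 'ccbacbcc')
  18 → (2, 'cccbaacacbccbacbcc')
  19 → (1, 'ccccbaacacbccbacbcc')

SA = [6, 7, 15, 9, 0, 5, 14, 17, 11, 19, 8, 4, 13, 16, 10, 18, 3, 12, 2, 1]
i: (SA[i-1],SA[i]) lcp shared
  1: (6,7) 1 'a'
  2: (7,15) 2 'ac'
  3: (15,9) 5 'acbcc'
  4: (9,0) 2 'ac'
  5: (0,5) 0 ''
  6: (5,14) 2 'ba'
  7: (14,17) 1 'b'
  8: (17,11) 3 'bcc'
  9: (11,19) 0 ''
  10: (19,8) 1 'c'
  11: (8,4) 1 'c'
  12: (4,13) 3 'cba'
  13: (13,16) 2 'cb'
  14: (16,10) 4 'cbcc'
  15: (10,18) 1 'c'
  16: (18,3) 2 'cc'
  17: (3,12) 4 'ccba'
  18: (12,2) 2 'cc'
  19: (2,1) 3 'ccc'

[0, 1, 2, 5, 2, 0, 2, 1, 3, 0, 1, 1, 3, 2, 4, 1, 2, 4, 2, 3]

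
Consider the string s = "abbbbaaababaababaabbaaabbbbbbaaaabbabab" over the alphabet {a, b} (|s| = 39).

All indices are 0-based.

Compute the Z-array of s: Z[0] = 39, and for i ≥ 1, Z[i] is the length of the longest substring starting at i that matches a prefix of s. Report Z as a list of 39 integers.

Z[0]=39
i=1: fresh scan; Z[1]=0
i=2: fresh scan; Z[2]=0
i=3: fresh scan; Z[3]=0
i=4: fresh scan; Z[4]=0
i=5: fresh scan; Z[5]=1 extend→box=[5,6)
i=6: fresh scan; Z[6]=1 extend→box=[6,7)
i=7: fresh scan; Z[7]=2 extend→box=[7,9)
i=8: min(r-i=1, Z[1]=0)=0; Z[8]=0
i=9: fresh scan; Z[9]=2 extend→box=[9,11)
i=10: min(r-i=1, Z[1]=0)=0; Z[10]=0
i=11: fresh scan; Z[11]=1 extend→box=[11,12)
i=12: fresh scan; Z[12]=2 extend→box=[12,14)
i=13: min(r-i=1, Z[1]=0)=0; Z[13]=0
i=14: fresh scan; Z[14]=2 extend→box=[14,16)
i=15: min(r-i=1, Z[1]=0)=0; Z[15]=0
i=16: fresh scan; Z[16]=1 extend→box=[16,17)
i=17: fresh scan; Z[17]=3 extend→box=[17,20)
i=18: min(r-i=2, Z[1]=0)=0; Z[18]=0
i=19: min(r-i=1, Z[2]=0)=0; Z[19]=0
i=20: fresh scan; Z[20]=1 extend→box=[20,21)
i=21: fresh scan; Z[21]=1 extend→box=[21,22)
i=22: fresh scan; Z[22]=5 extend→box=[22,27)
i=23: min(r-i=4, Z[1]=0)=0; Z[23]=0
i=24: min(r-i=3, Z[2]=0)=0; Z[24]=0
i=25: min(r-i=2, Z[3]=0)=0; Z[25]=0
i=26: min(r-i=1, Z[4]=0)=0; Z[26]=0
i=27: fresh scan; Z[27]=0
i=28: fresh scan; Z[28]=0
i=29: fresh scan; Z[29]=1 extend→box=[29,30)
i=30: fresh scan; Z[30]=1 extend→box=[30,31)
i=31: fresh scan; Z[31]=1 extend→box=[31,32)
i=32: fresh scan; Z[32]=3 extend→box=[32,35)
i=33: min(r-i=2, Z[1]=0)=0; Z[33]=0
i=34: min(r-i=1, Z[2]=0)=0; Z[34]=0
i=35: fresh scan; Z[35]=2 extend→box=[35,37)
i=36: min(r-i=1, Z[1]=0)=0; Z[36]=0
i=37: fresh scan; Z[37]=2 extend→box=[37,39)
i=38: min(r-i=1, Z[1]=0)=0; Z[38]=0

[39, 0, 0, 0, 0, 1, 1, 2, 0, 2, 0, 1, 2, 0, 2, 0, 1, 3, 0, 0, 1, 1, 5, 0, 0, 0, 0, 0, 0, 1, 1, 1, 3, 0, 0, 2, 0, 2, 0]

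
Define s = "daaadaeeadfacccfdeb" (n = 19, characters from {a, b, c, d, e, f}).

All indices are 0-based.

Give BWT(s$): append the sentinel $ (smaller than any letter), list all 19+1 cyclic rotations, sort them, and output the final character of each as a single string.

bdafaedeacc$afaedadc

rank  rotation              last
    0  $daaadaeeadfacccfdeb  b
    1  aaadaeeadfacccfdeb$d  d
    2  aadaeeadfacccfdeb$da  a
    3  acccfdeb$daaadaeeadf  f
    4  adaeeadfacccfdeb$daa  a
    5  adfacccfdeb$daaadaee  e
    6  aeeadfacccfdeb$daaad  d
    7  b$daaadaeeadfacccfde  e
    8  cccfdeb$daaadaeeadfa  a
    9  ccfdeb$daaadaeeadfac  c
   10  cfdeb$daaadaeeadfacc  c
   11  daaadaeeadfacccfdeb$  $
   12  daeeadfacccfdeb$daaa  a
   13  deb$daaadaeeadfacccf  f
   14  dfacccfdeb$daaadaeea  a
   15  eadfacccfdeb$daaadae  e
   16  eb$daaadaeeadfacccfd  d
   17  eeadfacccfdeb$daaada  a
   18  facccfdeb$daaadaeead  d
   19  fdeb$daaadaeeadfaccc  c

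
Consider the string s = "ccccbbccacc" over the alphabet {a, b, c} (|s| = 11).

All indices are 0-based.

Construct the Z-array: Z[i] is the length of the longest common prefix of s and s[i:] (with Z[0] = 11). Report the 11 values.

[11, 3, 2, 1, 0, 0, 2, 1, 0, 2, 1]

Z[0]=11
i=1: outside box; Z[1]=3 grow→box=[1,4)
i=2: min(r-i=2, Z[1]=3)=2; Z[2]=2
i=3: min(r-i=1, Z[2]=2)=1; Z[3]=1
i=4: outside box; Z[4]=0
i=5: outside box; Z[5]=0
i=6: outside box; Z[6]=2 grow→box=[6,8)
i=7: min(r-i=1, Z[1]=3)=1; Z[7]=1
i=8: outside box; Z[8]=0
i=9: outside box; Z[9]=2 grow→box=[9,11)
i=10: min(r-i=1, Z[1]=3)=1; Z[10]=1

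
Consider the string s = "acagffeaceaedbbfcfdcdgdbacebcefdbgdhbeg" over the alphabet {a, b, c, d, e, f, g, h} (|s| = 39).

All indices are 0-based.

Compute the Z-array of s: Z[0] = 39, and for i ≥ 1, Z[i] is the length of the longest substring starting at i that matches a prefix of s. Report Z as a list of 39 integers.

Z[0]=39
i=1: fresh scan; Z[1]=0
i=2: fresh scan; Z[2]=1 extend→box=[2,3)
i=3: fresh scan; Z[3]=0
i=4: fresh scan; Z[4]=0
i=5: fresh scan; Z[5]=0
i=6: fresh scan; Z[6]=0
i=7: fresh scan; Z[7]=2 extend→box=[7,9)
i=8: min(r-i=1, Z[1]=0)=0; Z[8]=0
i=9: fresh scan; Z[9]=0
i=10: fresh scan; Z[10]=1 extend→box=[10,11)
i=11: fresh scan; Z[11]=0
i=12: fresh scan; Z[12]=0
i=13: fresh scan; Z[13]=0
i=14: fresh scan; Z[14]=0
i=15: fresh scan; Z[15]=0
i=16: fresh scan; Z[16]=0
i=17: fresh scan; Z[17]=0
i=18: fresh scan; Z[18]=0
i=19: fresh scan; Z[19]=0
i=20: fresh scan; Z[20]=0
i=21: fresh scan; Z[21]=0
i=22: fresh scan; Z[22]=0
i=23: fresh scan; Z[23]=0
i=24: fresh scan; Z[24]=2 extend→box=[24,26)
i=25: min(r-i=1, Z[1]=0)=0; Z[25]=0
i=26: fresh scan; Z[26]=0
i=27: fresh scan; Z[27]=0
i=28: fresh scan; Z[28]=0
i=29: fresh scan; Z[29]=0
i=30: fresh scan; Z[30]=0
i=31: fresh scan; Z[31]=0
i=32: fresh scan; Z[32]=0
i=33: fresh scan; Z[33]=0
i=34: fresh scan; Z[34]=0
i=35: fresh scan; Z[35]=0
i=36: fresh scan; Z[36]=0
i=37: fresh scan; Z[37]=0
i=38: fresh scan; Z[38]=0

[39, 0, 1, 0, 0, 0, 0, 2, 0, 0, 1, 0, 0, 0, 0, 0, 0, 0, 0, 0, 0, 0, 0, 0, 2, 0, 0, 0, 0, 0, 0, 0, 0, 0, 0, 0, 0, 0, 0]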